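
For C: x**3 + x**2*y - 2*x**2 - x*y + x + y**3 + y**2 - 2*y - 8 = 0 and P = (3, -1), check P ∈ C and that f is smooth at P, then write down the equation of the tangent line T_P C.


Tangent line at P: 11*x + 5*y - 28 = 0.

Step 1: f(3, -1) = 0, so P lies on C.
Step 2: partial derivatives
  f_x(x, y) = 3*x**2 + 2*x*y - 4*x - y + 1, f_y(x, y) = x**2 - x + 3*y**2 + 2*y - 2.
  f_x(P) = 11, f_y(P) = 5 (gradient nonzero, so P is smooth).
Step 3: tangent line at P: 11·(x − 3) + 5·(y − -1) = 0.
Expanding: 11*x + 5*y - 28 = 0.


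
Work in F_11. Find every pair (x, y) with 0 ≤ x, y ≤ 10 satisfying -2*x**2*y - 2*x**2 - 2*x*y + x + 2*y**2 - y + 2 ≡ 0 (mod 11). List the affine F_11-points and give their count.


Affine F_11-points: {(2, 2), (2, 10), (3, 2), (3, 5), (6, 7), (6, 8), (9, 1), (9, 7), (10, 1), (10, 5)}; count = 10.

For each of the 121 pairs (x, y) ∈ F_11², evaluate f(x, y) mod 11. Record the zeros.
  x = 0: [0↦2, 1↦3, 2↦8, 3↦6, 4↦8, 5↦3, 6↦2, 7↦5, 8↦1, 9↦1, 10↦5]  zeros at y ∈ ∅
  x = 1: [0↦1, 1↦9, 2↦10, 3↦4, 4↦2, 5↦4, 6↦10, 7↦9, 8↦1, 9↦8, 10↦8]  zeros at y ∈ ∅
  x = 2: [0↦7, 1↦7, 2↦0, 3↦8, 4↦9, 5↦3, 6↦1, 7↦3, 8↦9, 9↦8, 10↦0]  zeros at y ∈ {2, 10}
  x = 3: [0↦9, 1↦8, 2↦0, 3↦7, 4↦7, 5↦0, 6↦8, 7↦9, 8↦3, 9↦1, 10↦3]  zeros at y ∈ {2, 5}
  x = 4: [0↦7, 1↦1, 2↦10, 3↦1, 4↦7, 5↦6, 6↦9, 7↦5, 8↦5, 9↦9, 10↦6]  zeros at y ∈ ∅
  x = 5: [0↦1, 1↦8, 2↦8, 3↦1, 4↦9, 5↦10, 6↦4, 7↦2, 8↦4, 9↦10, 10↦9]  zeros at y ∈ ∅
  x = 6: [0↦2, 1↦7, 2↦5, 3↦7, 4↦2, 5↦1, 6↦4, 7↦0, 8↦0, 9↦4, 10↦1]  zeros at y ∈ {7, 8}
  x = 7: [0↦10, 1↦9, 2↦1, 3↦8, 4↦8, 5↦1, 6↦9, 7↦10, 8↦4, 9↦2, 10↦4]  zeros at y ∈ ∅
  x = 8: [0↦3, 1↦3, 2↦7, 3↦4, 4↦5, 5↦10, 6↦8, 7↦10, 8↦5, 9↦4, 10↦7]  zeros at y ∈ ∅
  x = 9: [0↦3, 1↦0, 2↦1, 3↦6, 4↦4, 5↦6, 6↦1, 7↦0, 8↦3, 9↦10, 10↦10]  zeros at y ∈ {1, 7}
  x = 10: [0↦10, 1↦0, 2↦5, 3↦3, 4↦5, 5↦0, 6↦10, 7↦2, 8↦9, 9↦9, 10↦2]  zeros at y ∈ {1, 5}
Collecting zeros: affine points = {(2, 2), (2, 10), (3, 2), (3, 5), (6, 7), (6, 8), (9, 1), (9, 7), (10, 1), (10, 5)}.
Total count |C(F_11)_aff| = 10.


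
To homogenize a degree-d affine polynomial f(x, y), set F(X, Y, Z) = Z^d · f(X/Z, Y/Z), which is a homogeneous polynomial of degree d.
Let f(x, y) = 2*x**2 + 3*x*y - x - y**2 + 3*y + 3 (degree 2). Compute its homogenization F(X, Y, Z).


F(X, Y, Z) = 2*X**2 + 3*X*Y - X*Z - Y**2 + 3*Y*Z + 3*Z**2

deg(f) = 2.
Substitute x = X/Z, y = Y/Z into f, then multiply by Z^2.
  monomial 2·x^2·y^0 ↦ 2·X^2·Y^0·Z^0.
  monomial 3·x^1·y^1 ↦ 3·X^1·Y^1·Z^0.
  monomial -1·x^1·y^0 ↦ -1·X^1·Y^0·Z^1.
  monomial -1·x^0·y^2 ↦ -1·X^0·Y^2·Z^0.
  monomial 3·x^0·y^1 ↦ 3·X^0·Y^1·Z^1.
  monomial 3·x^0·y^0 ↦ 3·X^0·Y^0·Z^2.
Collecting: F(X, Y, Z) = 2*X**2 + 3*X*Y - X*Z - Y**2 + 3*Y*Z + 3*Z**2.


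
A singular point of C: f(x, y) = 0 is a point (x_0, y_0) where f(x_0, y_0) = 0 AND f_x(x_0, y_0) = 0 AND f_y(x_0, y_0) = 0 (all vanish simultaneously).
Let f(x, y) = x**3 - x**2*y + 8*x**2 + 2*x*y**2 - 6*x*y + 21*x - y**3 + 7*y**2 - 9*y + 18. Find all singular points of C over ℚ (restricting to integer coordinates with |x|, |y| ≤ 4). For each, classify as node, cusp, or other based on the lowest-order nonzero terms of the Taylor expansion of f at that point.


Singular points: {(-3, 0)}; classification: node.

Compute partial derivatives:
  f_x = 3*x**2 - 2*x*y + 16*x + 2*y**2 - 6*y + 21.
  f_y = -x**2 + 4*x*y - 6*x - 3*y**2 + 14*y - 9.
Scan x_0 ∈ {−4, ..., 4}. For each x_0, f_y(x_0, y) is a polynomial in y; find its integer roots y ∈ {−4, ..., 4}, then test f_x and f at those candidates.
  x = -4: f_y(-4, y) = -3*y**2 - 2*y - 1; no integer root y with |y| ≤ 4.
  x = -3: f_y(-3, y) = -3*y**2 + 2*y; vanishes at y ∈ {0}. (-3, 0): f_x = 0, f = 0 — SINGULAR.
  x = -2: f_y(-2, y) = -3*y**2 + 6*y - 1; no integer root y with |y| ≤ 4.
  x = -1: f_y(-1, y) = -3*y**2 + 10*y - 4; no integer root y with |y| ≤ 4.
  x = 0: f_y(0, y) = -3*y**2 + 14*y - 9; no integer root y with |y| ≤ 4.
  x = 1: f_y(1, y) = -3*y**2 + 18*y - 16; no integer root y with |y| ≤ 4.
  x = 2: f_y(2, y) = -3*y**2 + 22*y - 25; no integer root y with |y| ≤ 4.
  x = 3: f_y(3, y) = -3*y**2 + 26*y - 36; no integer root y with |y| ≤ 4.
  x = 4: f_y(4, y) = -3*y**2 + 30*y - 49; no integer root y with |y| ≤ 4.
Only singular point on the grid: (-3, 0).
Classify: substitute x = -3 + u, y = 0 + v and expand: f = u**3 - u**2*v - u**2 + 2*u*v**2 - v**3 + v**2.
No constant or linear terms (consistent with a singular point). Quadratic part: -u**2 + v**2. Cubic part: u**3 - u**2*v + 2*u*v**2 - v**3.
The quadratic part v**2 - u**2 = (v − u)(v + u) splits into two distinct linear factors, so there are two distinct tangent lines y − 0 = ±(x − -3) — this is a node (ordinary double point).
Classification: node.


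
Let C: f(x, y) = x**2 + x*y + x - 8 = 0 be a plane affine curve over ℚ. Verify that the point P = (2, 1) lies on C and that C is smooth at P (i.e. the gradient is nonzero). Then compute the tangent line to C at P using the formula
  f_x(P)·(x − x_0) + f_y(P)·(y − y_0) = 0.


Tangent line at P: 6*x + 2*y - 14 = 0.

Step 1: f(2, 1) = 0, so P lies on C.
Step 2: partial derivatives
  f_x(x, y) = 2*x + y + 1, f_y(x, y) = x.
  f_x(P) = 6, f_y(P) = 2 (gradient nonzero, so P is smooth).
Step 3: tangent line at P: 6·(x − 2) + 2·(y − 1) = 0.
Expanding: 6*x + 2*y - 14 = 0.


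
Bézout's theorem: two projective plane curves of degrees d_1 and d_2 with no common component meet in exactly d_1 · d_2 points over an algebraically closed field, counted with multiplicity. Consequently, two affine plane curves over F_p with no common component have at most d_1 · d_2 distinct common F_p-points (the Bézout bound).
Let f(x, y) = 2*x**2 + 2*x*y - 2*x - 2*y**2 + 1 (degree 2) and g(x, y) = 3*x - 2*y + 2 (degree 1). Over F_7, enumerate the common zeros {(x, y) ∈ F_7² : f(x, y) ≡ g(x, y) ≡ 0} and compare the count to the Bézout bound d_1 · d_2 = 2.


Common zeros: ∅; count = 0; Bézout bound = 2.

deg(f) = 2, deg(g) = 1, so Bézout bound = 2.
Scan x ∈ F_7. For each x, list the y ∈ F_7 with f(x, y) ≡ 0 and those with g(x, y) ≡ 0 (mod 7); the common zeros in that column are the intersection.
  x = 0: f ≡ 0 at y ∈ {2, 5}; g ≡ 0 at y ∈ {1}; common: ∅.
  x = 1: f ≡ 0 at y ∈ ∅; g ≡ 0 at y ∈ {6}; common: ∅.
  x = 2: f ≡ 0 at y ∈ {1}; g ≡ 0 at y ∈ {4}; common: ∅.
  x = 3: f ≡ 0 at y ∈ {5}; g ≡ 0 at y ∈ {2}; common: ∅.
  x = 4: f ≡ 0 at y ∈ ∅; g ≡ 0 at y ∈ {0}; common: ∅.
  x = 5: f ≡ 0 at y ∈ {1, 4}; g ≡ 0 at y ∈ {5}; common: ∅.
  x = 6: f ≡ 0 at y ∈ {2, 4}; g ≡ 0 at y ∈ {3}; common: ∅.
Collecting: common zeros = ∅, so the count is 0.
Comparison with the Bézout bound: 0 ≤ 2 = deg(f)·deg(g), as expected for curves with no common component (the affine F_7-count falls short of the bound because intersections may lie at infinity, over extension fields, or carry multiplicity).


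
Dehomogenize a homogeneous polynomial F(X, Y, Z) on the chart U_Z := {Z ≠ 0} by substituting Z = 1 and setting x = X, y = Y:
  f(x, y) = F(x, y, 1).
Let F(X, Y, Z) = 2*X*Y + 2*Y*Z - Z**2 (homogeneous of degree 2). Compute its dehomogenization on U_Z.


f(x, y) = 2*x*y + 2*y - 1

On U_Z we set Z = 1. Each monomial c·X^i·Y^j·Z^k in F becomes c·x^i·y^j·1^k = c·x^i·y^j.
Substituting Z = 1: F(X, Y, 1) = 2*x*y + 2*y - 1.
Note: deg(f) ≤ deg(F) = 2; strict inequality happens when F is divisible by Z (lost terms).


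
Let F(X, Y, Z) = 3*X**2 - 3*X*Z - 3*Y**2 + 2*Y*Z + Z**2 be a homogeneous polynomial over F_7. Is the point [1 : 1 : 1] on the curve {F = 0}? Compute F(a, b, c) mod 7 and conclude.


F(1,1,1) ≡ 0 (mod 7); P is on the curve.

Evaluate F(1, 1, 1) term-by-term (mod 7).
  3*X**2 ↦ 3·1·1·1 = 3
  -3*X*Z ↦ -3·1·1·1 = -3
  -3*Y**2 ↦ -3·1·1·1 = -3
  2*Y*Z ↦ 2·1·1·1 = 2
  Z**2 ↦ 1·1·1·1 = 1
Sum: F(1, 1, 1) = (3) + (-3) + (-3) + (2) + (1) = 0.
Reducing mod 7: 0 ≡ 0 (mod 7).
Since F(a, b, c) ≡ 0 (mod 7), P lies on the curve.


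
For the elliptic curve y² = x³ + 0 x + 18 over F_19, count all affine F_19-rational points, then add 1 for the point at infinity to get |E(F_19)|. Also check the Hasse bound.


Affine points = {(1, 0), (2, 8), (2, 11), (3, 8), (3, 11), (4, 5), (4, 14), (6, 5), (6, 14), (7, 0), (8, 6), (8, 13), (9, 5), (9, 14), (10, 7), (10, 12), (11, 0), (12, 6), (12, 13), (13, 7), (13, 12), (14, 8), (14, 11), (15, 7), (15, 12), (18, 6), (18, 13)}; affine count = 27; |E(F_19)| = 28.

Discriminant check: Δ ∝ 4a³ + 27b² = 4·0³ + 27·18² = 4·0 + 27·324 ≡ 8 (mod 19). Nonzero ⇒ E is nonsingular.
For each x ∈ F_19, compute rhs = x³ + 0·x + 18 mod 19, then count y ∈ F_19 with y² ≡ rhs.
  x = 0: rhs = 18, matching y values: none (0 points).
  x = 1: rhs = 0, matching y values: 0 (1 points).
  x = 2: rhs = 7, matching y values: 8, 11 (2 points).
  x = 3: rhs = 7, matching y values: 8, 11 (2 points).
  x = 4: rhs = 6, matching y values: 5, 14 (2 points).
  x = 5: rhs = 10, matching y values: none (0 points).
  x = 6: rhs = 6, matching y values: 5, 14 (2 points).
  x = 7: rhs = 0, matching y values: 0 (1 points).
  x = 8: rhs = 17, matching y values: 6, 13 (2 points).
  x = 9: rhs = 6, matching y values: 5, 14 (2 points).
  x = 10: rhs = 11, matching y values: 7, 12 (2 points).
  x = 11: rhs = 0, matching y values: 0 (1 points).
  x = 12: rhs = 17, matching y values: 6, 13 (2 points).
  x = 13: rhs = 11, matching y values: 7, 12 (2 points).
  x = 14: rhs = 7, matching y values: 8, 11 (2 points).
  x = 15: rhs = 11, matching y values: 7, 12 (2 points).
  x = 16: rhs = 10, matching y values: none (0 points).
  x = 17: rhs = 10, matching y values: none (0 points).
  x = 18: rhs = 17, matching y values: 6, 13 (2 points).
Total affine count: 27.
Full point count |E(F_19)| = 27 + 1 = 28.
Hasse bound: |28 − (19+1)| = |8| = 8 ≤ 2√19 ≈ 8.7178 ✓.


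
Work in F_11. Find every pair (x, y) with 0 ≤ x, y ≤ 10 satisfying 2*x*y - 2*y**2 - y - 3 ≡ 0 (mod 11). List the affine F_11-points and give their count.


Affine F_11-points: {(3, 1), (3, 7), (4, 3), (4, 6), (6, 2), (6, 9), (8, 5), (8, 8), (9, 4), (9, 10)}; count = 10.

For each of the 121 pairs (x, y) ∈ F_11², evaluate f(x, y) mod 11. Record the zeros.
  x = 0: [0↦8, 1↦5, 2↦9, 3↦9, 4↦5, 5↦8, 6↦7, 7↦2, 8↦4, 9↦2, 10↦7]  zeros at y ∈ ∅
  x = 1: [0↦8, 1↦7, 2↦2, 3↦4, 4↦2, 5↦7, 6↦8, 7↦5, 8↦9, 9↦9, 10↦5]  zeros at y ∈ ∅
  x = 2: [0↦8, 1↦9, 2↦6, 3↦10, 4↦10, 5↦6, 6↦9, 7↦8, 8↦3, 9↦5, 10↦3]  zeros at y ∈ ∅
  x = 3: [0↦8, 1↦0, 2↦10, 3↦5, 4↦7, 5↦5, 6↦10, 7↦0, 8↦8, 9↦1, 10↦1]  zeros at y ∈ {1, 7}
  x = 4: [0↦8, 1↦2, 2↦3, 3↦0, 4↦4, 5↦4, 6↦0, 7↦3, 8↦2, 9↦8, 10↦10]  zeros at y ∈ {3, 6}
  x = 5: [0↦8, 1↦4, 2↦7, 3↦6, 4↦1, 5↦3, 6↦1, 7↦6, 8↦7, 9↦4, 10↦8]  zeros at y ∈ ∅
  x = 6: [0↦8, 1↦6, 2↦0, 3↦1, 4↦9, 5↦2, 6↦2, 7↦9, 8↦1, 9↦0, 10↦6]  zeros at y ∈ {2, 9}
  x = 7: [0↦8, 1↦8, 2↦4, 3↦7, 4↦6, 5↦1, 6↦3, 7↦1, 8↦6, 9↦7, 10↦4]  zeros at y ∈ ∅
  x = 8: [0↦8, 1↦10, 2↦8, 3↦2, 4↦3, 5↦0, 6↦4, 7↦4, 8↦0, 9↦3, 10↦2]  zeros at y ∈ {5, 8}
  x = 9: [0↦8, 1↦1, 2↦1, 3↦8, 4↦0, 5↦10, 6↦5, 7↦7, 8↦5, 9↦10, 10↦0]  zeros at y ∈ {4, 10}
  x = 10: [0↦8, 1↦3, 2↦5, 3↦3, 4↦8, 5↦9, 6↦6, 7↦10, 8↦10, 9↦6, 10↦9]  zeros at y ∈ ∅
Collecting zeros: affine points = {(3, 1), (3, 7), (4, 3), (4, 6), (6, 2), (6, 9), (8, 5), (8, 8), (9, 4), (9, 10)}.
Total count |C(F_11)_aff| = 10.


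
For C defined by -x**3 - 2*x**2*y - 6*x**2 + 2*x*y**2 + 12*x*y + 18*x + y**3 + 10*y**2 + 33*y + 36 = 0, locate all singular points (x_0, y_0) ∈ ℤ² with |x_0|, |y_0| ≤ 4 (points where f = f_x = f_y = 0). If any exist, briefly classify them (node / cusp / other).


Singular points: {(0, -3)}; classification: cusp.

Compute partial derivatives:
  f_x = -3*x**2 - 4*x*y - 12*x + 2*y**2 + 12*y + 18.
  f_y = -2*x**2 + 4*x*y + 12*x + 3*y**2 + 20*y + 33.
Scan x_0 ∈ {−4, ..., 4}. For each x_0, f_y(x_0, y) is a polynomial in y; find its integer roots y ∈ {−4, ..., 4}, then test f_x and f at those candidates.
  x = -4: f_y(-4, y) = 3*y**2 + 4*y - 47; no integer root y with |y| ≤ 4.
  x = -3: f_y(-3, y) = 3*y**2 + 8*y - 21; no integer root y with |y| ≤ 4.
  x = -2: f_y(-2, y) = 3*y**2 + 12*y + 1; no integer root y with |y| ≤ 4.
  x = -1: f_y(-1, y) = 3*y**2 + 16*y + 19; no integer root y with |y| ≤ 4.
  x = 0: f_y(0, y) = 3*y**2 + 20*y + 33; vanishes at y ∈ {-3}. (0, -3): f_x = 0, f = 0 — SINGULAR.
  x = 1: f_y(1, y) = 3*y**2 + 24*y + 43; no integer root y with |y| ≤ 4.
  x = 2: f_y(2, y) = 3*y**2 + 28*y + 49; no integer root y with |y| ≤ 4.
  x = 3: f_y(3, y) = 3*y**2 + 32*y + 51; no integer root y with |y| ≤ 4.
  x = 4: f_y(4, y) = 3*y**2 + 36*y + 49; no integer root y with |y| ≤ 4.
Only singular point on the grid: (0, -3).
Classify: substitute x = 0 + u, y = -3 + v and expand: f = -u**3 - 2*u**2*v + 2*u*v**2 + v**3 + v**2.
No constant or linear terms (consistent with a singular point). Quadratic part: v**2. Cubic part: -u**3 - 2*u**2*v + 2*u*v**2 + v**3.
The quadratic part v**2 is a perfect square, so there is a single (double) tangent line v = 0, i.e. y = -3. Restricting the cubic part to that line (v = 0) leaves -u**3 ≠ 0, so f is not divisible by v and the branch is v² ≈ u**3 to lowest order — this is a cusp.
Classification: cusp.


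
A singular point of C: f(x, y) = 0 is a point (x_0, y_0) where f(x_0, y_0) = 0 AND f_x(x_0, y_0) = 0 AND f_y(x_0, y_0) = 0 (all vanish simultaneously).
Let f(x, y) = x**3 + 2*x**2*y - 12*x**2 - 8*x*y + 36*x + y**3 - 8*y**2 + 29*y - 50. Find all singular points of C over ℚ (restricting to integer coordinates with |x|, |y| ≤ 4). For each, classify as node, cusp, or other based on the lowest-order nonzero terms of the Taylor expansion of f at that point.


Singular points: {(2, 3)}; classification: cusp.

Compute partial derivatives:
  f_x = 3*x**2 + 4*x*y - 24*x - 8*y + 36.
  f_y = 2*x**2 - 8*x + 3*y**2 - 16*y + 29.
Scan x_0 ∈ {−4, ..., 4}. For each x_0, f_y(x_0, y) is a polynomial in y; find its integer roots y ∈ {−4, ..., 4}, then test f_x and f at those candidates.
  x = -4: f_y(-4, y) = 3*y**2 - 16*y + 93; no integer root y with |y| ≤ 4.
  x = -3: f_y(-3, y) = 3*y**2 - 16*y + 71; no integer root y with |y| ≤ 4.
  x = -2: f_y(-2, y) = 3*y**2 - 16*y + 53; no integer root y with |y| ≤ 4.
  x = -1: f_y(-1, y) = 3*y**2 - 16*y + 39; no integer root y with |y| ≤ 4.
  x = 0: f_y(0, y) = 3*y**2 - 16*y + 29; no integer root y with |y| ≤ 4.
  x = 1: f_y(1, y) = 3*y**2 - 16*y + 23; no integer root y with |y| ≤ 4.
  x = 2: f_y(2, y) = 3*y**2 - 16*y + 21; vanishes at y ∈ {3}. (2, 3): f_x = 0, f = 0 — SINGULAR.
  x = 3: f_y(3, y) = 3*y**2 - 16*y + 23; no integer root y with |y| ≤ 4.
  x = 4: f_y(4, y) = 3*y**2 - 16*y + 29; no integer root y with |y| ≤ 4.
Only singular point on the grid: (2, 3).
Classify: substitute x = 2 + u, y = 3 + v and expand: f = u**3 + 2*u**2*v + v**3 + v**2.
No constant or linear terms (consistent with a singular point). Quadratic part: v**2. Cubic part: u**3 + 2*u**2*v + v**3.
The quadratic part v**2 is a perfect square, so there is a single (double) tangent line v = 0, i.e. y = 3. Restricting the cubic part to that line (v = 0) leaves u**3 ≠ 0, so f is not divisible by v and the branch is v² ≈ -u**3 to lowest order — this is a cusp.
Classification: cusp.


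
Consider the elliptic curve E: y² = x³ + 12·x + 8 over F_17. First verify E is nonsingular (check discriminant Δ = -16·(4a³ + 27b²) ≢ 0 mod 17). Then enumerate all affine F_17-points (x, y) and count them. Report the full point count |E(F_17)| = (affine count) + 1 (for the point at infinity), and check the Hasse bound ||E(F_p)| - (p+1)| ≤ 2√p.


Affine points = {(0, 5), (0, 12), (1, 2), (1, 15), (4, 1), (4, 16), (8, 2), (8, 15), (11, 3), (11, 14), (13, 7), (13, 10), (14, 8), (14, 9)}; affine count = 14; |E(F_17)| = 15.

Discriminant check: Δ ∝ 4a³ + 27b² = 4·12³ + 27·8² = 4·1728 + 27·64 ≡ 4 (mod 17). Nonzero ⇒ E is nonsingular.
For each x ∈ F_17, compute rhs = x³ + 12·x + 8 mod 17, then count y ∈ F_17 with y² ≡ rhs.
  x = 0: rhs = 8, matching y values: 5, 12 (2 points).
  x = 1: rhs = 4, matching y values: 2, 15 (2 points).
  x = 2: rhs = 6, matching y values: none (0 points).
  x = 3: rhs = 3, matching y values: none (0 points).
  x = 4: rhs = 1, matching y values: 1, 16 (2 points).
  x = 5: rhs = 6, matching y values: none (0 points).
  x = 6: rhs = 7, matching y values: none (0 points).
  x = 7: rhs = 10, matching y values: none (0 points).
  x = 8: rhs = 4, matching y values: 2, 15 (2 points).
  x = 9: rhs = 12, matching y values: none (0 points).
  x = 10: rhs = 6, matching y values: none (0 points).
  x = 11: rhs = 9, matching y values: 3, 14 (2 points).
  x = 12: rhs = 10, matching y values: none (0 points).
  x = 13: rhs = 15, matching y values: 7, 10 (2 points).
  x = 14: rhs = 13, matching y values: 8, 9 (2 points).
  x = 15: rhs = 10, matching y values: none (0 points).
  x = 16: rhs = 12, matching y values: none (0 points).
Total affine count: 14.
Full point count |E(F_17)| = 14 + 1 = 15.
Hasse bound: |15 − (17+1)| = |-3| = 3 ≤ 2√17 ≈ 8.2462 ✓.


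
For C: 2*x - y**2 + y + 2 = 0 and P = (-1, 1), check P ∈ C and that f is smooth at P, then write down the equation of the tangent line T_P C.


Tangent line at P: 2*x - y + 3 = 0.

Step 1: f(-1, 1) = 0, so P lies on C.
Step 2: partial derivatives
  f_x(x, y) = 2, f_y(x, y) = 1 - 2*y.
  f_x(P) = 2, f_y(P) = -1 (gradient nonzero, so P is smooth).
Step 3: tangent line at P: 2·(x − -1) + -1·(y − 1) = 0.
Expanding: 2*x - y + 3 = 0.


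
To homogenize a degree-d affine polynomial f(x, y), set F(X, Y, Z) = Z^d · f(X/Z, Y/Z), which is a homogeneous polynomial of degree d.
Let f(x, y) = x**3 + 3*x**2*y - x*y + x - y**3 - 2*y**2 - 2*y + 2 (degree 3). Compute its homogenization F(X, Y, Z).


F(X, Y, Z) = X**3 + 3*X**2*Y - X*Y*Z + X*Z**2 - Y**3 - 2*Y**2*Z - 2*Y*Z**2 + 2*Z**3

deg(f) = 3.
Substitute x = X/Z, y = Y/Z into f, then multiply by Z^3.
  monomial 1·x^3·y^0 ↦ 1·X^3·Y^0·Z^0.
  monomial 3·x^2·y^1 ↦ 3·X^2·Y^1·Z^0.
  monomial -1·x^1·y^1 ↦ -1·X^1·Y^1·Z^1.
  monomial 1·x^1·y^0 ↦ 1·X^1·Y^0·Z^2.
  monomial -1·x^0·y^3 ↦ -1·X^0·Y^3·Z^0.
  monomial -2·x^0·y^2 ↦ -2·X^0·Y^2·Z^1.
  monomial -2·x^0·y^1 ↦ -2·X^0·Y^1·Z^2.
  monomial 2·x^0·y^0 ↦ 2·X^0·Y^0·Z^3.
Collecting: F(X, Y, Z) = X**3 + 3*X**2*Y - X*Y*Z + X*Z**2 - Y**3 - 2*Y**2*Z - 2*Y*Z**2 + 2*Z**3.


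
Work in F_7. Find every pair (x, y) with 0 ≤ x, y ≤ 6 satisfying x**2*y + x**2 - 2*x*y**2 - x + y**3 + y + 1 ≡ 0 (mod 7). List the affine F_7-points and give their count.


Affine F_7-points: {(2, 6), (3, 0), (5, 0)}; count = 3.

For each of the 49 pairs (x, y) ∈ F_7², evaluate f(x, y) mod 7. Record the zeros.
  x = 0: [0↦1, 1↦3, 2↦4, 3↦3, 4↦6, 5↦5, 6↦6]  zeros at y ∈ ∅
  x = 1: [0↦1, 1↦2, 2↦5, 3↦2, 4↦6, 5↦2, 6↦3]  zeros at y ∈ ∅
  x = 2: [0↦3, 1↦5, 2↦5, 3↦2, 4↦2, 5↦4, 6↦0]  zeros at y ∈ {6}
  x = 3: [0↦0, 1↦5, 2↦4, 3↦3, 4↦1, 5↦4, 6↦4]  zeros at y ∈ {0}
  x = 4: [0↦6, 1↦2, 2↦2, 3↦5, 4↦3, 5↦2, 6↦1]  zeros at y ∈ ∅
  x = 5: [0↦0, 1↦3, 2↦6, 3↦1, 4↦1, 5↦5, 6↦5]  zeros at y ∈ {0}
  x = 6: [0↦3, 1↦1, 2↦2, 3↦5, 4↦2, 5↦6, 6↦2]  zeros at y ∈ ∅
Collecting zeros: affine points = {(2, 6), (3, 0), (5, 0)}.
Total count |C(F_7)_aff| = 3.


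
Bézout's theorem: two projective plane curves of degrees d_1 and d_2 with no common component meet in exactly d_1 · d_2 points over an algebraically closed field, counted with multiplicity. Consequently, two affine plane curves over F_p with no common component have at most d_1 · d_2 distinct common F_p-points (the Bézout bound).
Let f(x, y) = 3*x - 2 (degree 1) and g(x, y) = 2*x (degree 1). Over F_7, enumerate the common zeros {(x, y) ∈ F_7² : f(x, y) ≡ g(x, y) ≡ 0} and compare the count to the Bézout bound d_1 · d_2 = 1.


Common zeros: ∅; count = 0; Bézout bound = 1.

deg(f) = 1, deg(g) = 1, so Bézout bound = 1.
Scan x ∈ F_7. For each x, list the y ∈ F_7 with f(x, y) ≡ 0 and those with g(x, y) ≡ 0 (mod 7); the common zeros in that column are the intersection.
  x = 0: f ≡ 0 at y ∈ ∅; g ≡ 0 at y ∈ {0, 1, 2, 3, 4, 5, 6}; common: ∅.
  x = 1: f ≡ 0 at y ∈ ∅; g ≡ 0 at y ∈ ∅; common: ∅.
  x = 2: f ≡ 0 at y ∈ ∅; g ≡ 0 at y ∈ ∅; common: ∅.
  x = 3: f ≡ 0 at y ∈ {0, 1, 2, 3, 4, 5, 6}; g ≡ 0 at y ∈ ∅; common: ∅.
  x = 4: f ≡ 0 at y ∈ ∅; g ≡ 0 at y ∈ ∅; common: ∅.
  x = 5: f ≡ 0 at y ∈ ∅; g ≡ 0 at y ∈ ∅; common: ∅.
  x = 6: f ≡ 0 at y ∈ ∅; g ≡ 0 at y ∈ ∅; common: ∅.
Collecting: common zeros = ∅, so the count is 0.
Comparison with the Bézout bound: 0 ≤ 1 = deg(f)·deg(g), as expected for curves with no common component (the affine F_7-count falls short of the bound because intersections may lie at infinity, over extension fields, or carry multiplicity).


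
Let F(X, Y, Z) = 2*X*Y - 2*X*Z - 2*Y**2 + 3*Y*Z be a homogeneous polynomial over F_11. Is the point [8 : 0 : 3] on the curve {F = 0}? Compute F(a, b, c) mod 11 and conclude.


F(8,0,3) ≡ 7 (mod 11); P is NOT on the curve.

Evaluate F(8, 0, 3) term-by-term (mod 11).
  2*X*Y ↦ 2·8·0·1 = 0
  -2*X*Z ↦ -2·8·1·3 = -48
  -2*Y**2 ↦ -2·1·0·1 = 0
  3*Y*Z ↦ 3·1·0·3 = 0
Sum: F(8, 0, 3) = (0) + (-48) + (0) + (0) = -48.
Reducing mod 11: -48 ≡ 7 (mod 11).
Since F(a, b, c) ≡ 7 ≠ 0 (mod 11), P does NOT lie on the curve.


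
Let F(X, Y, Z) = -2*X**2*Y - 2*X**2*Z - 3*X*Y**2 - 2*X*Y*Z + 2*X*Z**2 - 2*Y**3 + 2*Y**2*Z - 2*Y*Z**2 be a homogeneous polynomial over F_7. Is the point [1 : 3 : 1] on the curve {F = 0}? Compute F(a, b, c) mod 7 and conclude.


F(1,3,1) ≡ 3 (mod 7); P is NOT on the curve.

Evaluate F(1, 3, 1) term-by-term (mod 7).
  -2*X**2*Y ↦ -2·1·3·1 = -6
  -2*X**2*Z ↦ -2·1·1·1 = -2
  -3*X*Y**2 ↦ -3·1·9·1 = -27
  -2*X*Y*Z ↦ -2·1·3·1 = -6
  2*X*Z**2 ↦ 2·1·1·1 = 2
  -2*Y**3 ↦ -2·1·27·1 = -54
  2*Y**2*Z ↦ 2·1·9·1 = 18
  -2*Y*Z**2 ↦ -2·1·3·1 = -6
Sum: F(1, 3, 1) = (-6) + (-2) + (-27) + (-6) + (2) + (-54) + (18) + (-6) = -81.
Reducing mod 7: -81 ≡ 3 (mod 7).
Since F(a, b, c) ≡ 3 ≠ 0 (mod 7), P does NOT lie on the curve.


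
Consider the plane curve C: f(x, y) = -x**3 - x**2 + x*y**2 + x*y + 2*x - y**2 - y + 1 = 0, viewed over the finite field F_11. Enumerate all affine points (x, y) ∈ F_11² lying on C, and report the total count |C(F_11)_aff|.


Affine F_11-points: {(0, 3), (0, 7), (3, 4), (3, 6), (4, 4), (4, 6), (6, 2), (6, 8), (7, 2), (7, 8), (8, 2), (8, 8)}; count = 12.

For each of the 121 pairs (x, y) ∈ F_11², evaluate f(x, y) mod 11. Record the zeros.
  x = 0: [0↦1, 1↦10, 2↦6, 3↦0, 4↦3, 5↦4, 6↦3, 7↦0, 8↦6, 9↦10, 10↦1]  zeros at y ∈ {3, 7}
  x = 1: [0↦1, 1↦1, 2↦1, 3↦1, 4↦1, 5↦1, 6↦1, 7↦1, 8↦1, 9↦1, 10↦1]  zeros at y ∈ ∅
  x = 2: [0↦4, 1↦6, 2↦10, 3↦5, 4↦2, 5↦1, 6↦2, 7↦5, 8↦10, 9↦6, 10↦4]  zeros at y ∈ ∅
  x = 3: [0↦4, 1↦8, 2↦5, 3↦6, 4↦0, 5↦9, 6↦0, 7↦6, 8↦5, 9↦8, 10↦4]  zeros at y ∈ {4, 6}
  x = 4: [0↦6, 1↦1, 2↦2, 3↦9, 4↦0, 5↦8, 6↦0, 7↦9, 8↦2, 9↦1, 10↦6]  zeros at y ∈ {4, 6}
  x = 5: [0↦4, 1↦1, 2↦6, 3↦8, 4↦7, 5↦3, 6↦7, 7↦8, 8↦6, 9↦1, 10↦4]  zeros at y ∈ ∅
  x = 6: [0↦3, 1↦2, 2↦0, 3↦8, 4↦4, 5↦10, 6↦4, 7↦8, 8↦0, 9↦2, 10↦3]  zeros at y ∈ {2, 8}
  x = 7: [0↦8, 1↦9, 2↦0, 3↦3, 4↦7, 5↦1, 6↦7, 7↦3, 8↦0, 9↦9, 10↦8]  zeros at y ∈ {2, 8}
  x = 8: [0↦2, 1↦5, 2↦0, 3↦9, 4↦10, 5↦3, 6↦10, 7↦9, 8↦0, 9↦5, 10↦2]  zeros at y ∈ {2, 8}
  x = 9: [0↦1, 1↦6, 2↦5, 3↦9, 4↦7, 5↦10, 6↦7, 7↦9, 8↦5, 9↦6, 10↦1]  zeros at y ∈ ∅
  x = 10: [0↦10, 1↦6, 2↦9, 3↦8, 4↦3, 5↦5, 6↦3, 7↦8, 8↦9, 9↦6, 10↦10]  zeros at y ∈ ∅
Collecting zeros: affine points = {(0, 3), (0, 7), (3, 4), (3, 6), (4, 4), (4, 6), (6, 2), (6, 8), (7, 2), (7, 8), (8, 2), (8, 8)}.
Total count |C(F_11)_aff| = 12.


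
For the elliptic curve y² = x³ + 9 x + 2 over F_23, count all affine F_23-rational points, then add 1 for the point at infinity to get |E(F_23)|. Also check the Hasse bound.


Affine points = {(0, 5), (0, 18), (1, 9), (1, 14), (11, 11), (11, 12), (13, 4), (13, 19), (15, 4), (15, 19), (17, 10), (17, 13), (18, 4), (18, 19)}; affine count = 14; |E(F_23)| = 15.

Discriminant check: Δ ∝ 4a³ + 27b² = 4·9³ + 27·2² = 4·729 + 27·4 ≡ 11 (mod 23). Nonzero ⇒ E is nonsingular.
For each x ∈ F_23, compute rhs = x³ + 9·x + 2 mod 23, then count y ∈ F_23 with y² ≡ rhs.
  x = 0: rhs = 2, matching y values: 5, 18 (2 points).
  x = 1: rhs = 12, matching y values: 9, 14 (2 points).
  x = 2: rhs = 5, matching y values: none (0 points).
  x = 3: rhs = 10, matching y values: none (0 points).
  x = 4: rhs = 10, matching y values: none (0 points).
  x = 5: rhs = 11, matching y values: none (0 points).
  x = 6: rhs = 19, matching y values: none (0 points).
  x = 7: rhs = 17, matching y values: none (0 points).
  x = 8: rhs = 11, matching y values: none (0 points).
  x = 9: rhs = 7, matching y values: none (0 points).
  x = 10: rhs = 11, matching y values: none (0 points).
  x = 11: rhs = 6, matching y values: 11, 12 (2 points).
  x = 12: rhs = 21, matching y values: none (0 points).
  x = 13: rhs = 16, matching y values: 4, 19 (2 points).
  x = 14: rhs = 20, matching y values: none (0 points).
  x = 15: rhs = 16, matching y values: 4, 19 (2 points).
  x = 16: rhs = 10, matching y values: none (0 points).
  x = 17: rhs = 8, matching y values: 10, 13 (2 points).
  x = 18: rhs = 16, matching y values: 4, 19 (2 points).
  x = 19: rhs = 17, matching y values: none (0 points).
  x = 20: rhs = 17, matching y values: none (0 points).
  x = 21: rhs = 22, matching y values: none (0 points).
  x = 22: rhs = 15, matching y values: none (0 points).
Total affine count: 14.
Full point count |E(F_23)| = 14 + 1 = 15.
Hasse bound: |15 − (23+1)| = |-9| = 9 ≤ 2√23 ≈ 9.5917 ✓.


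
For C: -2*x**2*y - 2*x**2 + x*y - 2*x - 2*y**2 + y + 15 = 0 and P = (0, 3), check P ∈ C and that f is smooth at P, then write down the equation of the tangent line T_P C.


Tangent line at P: x - 11*y + 33 = 0.

Step 1: f(0, 3) = 0, so P lies on C.
Step 2: partial derivatives
  f_x(x, y) = -4*x*y - 4*x + y - 2, f_y(x, y) = -2*x**2 + x - 4*y + 1.
  f_x(P) = 1, f_y(P) = -11 (gradient nonzero, so P is smooth).
Step 3: tangent line at P: 1·(x − 0) + -11·(y − 3) = 0.
Expanding: x - 11*y + 33 = 0.


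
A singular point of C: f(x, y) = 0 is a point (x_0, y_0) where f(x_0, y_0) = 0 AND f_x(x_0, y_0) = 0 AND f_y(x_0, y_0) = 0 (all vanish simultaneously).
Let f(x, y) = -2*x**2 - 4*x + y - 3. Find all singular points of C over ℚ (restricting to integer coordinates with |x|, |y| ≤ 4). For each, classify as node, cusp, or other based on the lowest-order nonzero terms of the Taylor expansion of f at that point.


No singular points in the scanned grid; C is smooth there.

Compute partial derivatives:
  f_x = -4*x - 4.
  f_y = 1.
f_y = 1 is a nonzero constant, so f_y never vanishes: no point (x, y) can satisfy f = f_x = f_y = 0. In particular no (x, y) ∈ {−4, ..., 4}² is singular; the curve is smooth.


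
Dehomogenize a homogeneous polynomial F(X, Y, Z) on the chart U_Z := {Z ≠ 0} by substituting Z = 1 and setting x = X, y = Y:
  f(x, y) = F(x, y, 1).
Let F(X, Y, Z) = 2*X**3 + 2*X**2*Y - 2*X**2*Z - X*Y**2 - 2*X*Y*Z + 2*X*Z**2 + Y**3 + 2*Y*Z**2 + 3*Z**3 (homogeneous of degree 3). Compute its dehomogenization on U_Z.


f(x, y) = 2*x**3 + 2*x**2*y - 2*x**2 - x*y**2 - 2*x*y + 2*x + y**3 + 2*y + 3

On U_Z we set Z = 1. Each monomial c·X^i·Y^j·Z^k in F becomes c·x^i·y^j·1^k = c·x^i·y^j.
Substituting Z = 1: F(X, Y, 1) = 2*x**3 + 2*x**2*y - 2*x**2 - x*y**2 - 2*x*y + 2*x + y**3 + 2*y + 3.
Note: deg(f) ≤ deg(F) = 3; strict inequality happens when F is divisible by Z (lost terms).


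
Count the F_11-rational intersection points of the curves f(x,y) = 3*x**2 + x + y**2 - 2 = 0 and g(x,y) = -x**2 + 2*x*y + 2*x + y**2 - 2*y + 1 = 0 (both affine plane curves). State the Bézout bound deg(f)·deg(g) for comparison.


Common zeros: {(1, 3), (1, 8), (4, 4), (6, 8)}; count = 4; Bézout bound = 4.

deg(f) = 2, deg(g) = 2, so Bézout bound = 4.
Scan x ∈ F_11. For each x, list the y ∈ F_11 with f(x, y) ≡ 0 and those with g(x, y) ≡ 0 (mod 11); the common zeros in that column are the intersection.
  x = 0: f ≡ 0 at y ∈ ∅; g ≡ 0 at y ∈ {1}; common: ∅.
  x = 1: f ≡ 0 at y ∈ {3, 8}; g ≡ 0 at y ∈ {3, 8}; common: {3, 8}.
  x = 2: f ≡ 0 at y ∈ ∅; g ≡ 0 at y ∈ {10}; common: ∅.
  x = 3: f ≡ 0 at y ∈ {4, 7}; g ≡ 0 at y ∈ ∅; common: ∅.
  x = 4: f ≡ 0 at y ∈ {4, 7}; g ≡ 0 at y ∈ {1, 4}; common: {4}.
  x = 5: f ≡ 0 at y ∈ ∅; g ≡ 0 at y ∈ ∅; common: ∅.
  x = 6: f ≡ 0 at y ∈ {3, 8}; g ≡ 0 at y ∈ {4, 8}; common: {8}.
  x = 7: f ≡ 0 at y ∈ ∅; g ≡ 0 at y ∈ {3, 7}; common: ∅.
  x = 8: f ≡ 0 at y ∈ {0}; g ≡ 0 at y ∈ ∅; common: ∅.
  x = 9: f ≡ 0 at y ∈ {5, 6}; g ≡ 0 at y ∈ {7, 10}; common: ∅.
  x = 10: f ≡ 0 at y ∈ {0}; g ≡ 0 at y ∈ ∅; common: ∅.
Collecting: common zeros = {(1, 3), (1, 8), (4, 4), (6, 8)}, so the count is 4.
Comparison with the Bézout bound: 4 ≤ 4 = deg(f)·deg(g), as expected for curves with no common component (the bound is attained).


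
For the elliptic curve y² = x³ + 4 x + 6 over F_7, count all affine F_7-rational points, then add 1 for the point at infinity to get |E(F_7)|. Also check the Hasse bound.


Affine points = {(1, 2), (1, 5), (2, 1), (2, 6), (4, 3), (4, 4), (5, 2), (5, 5), (6, 1), (6, 6)}; affine count = 10; |E(F_7)| = 11.

Discriminant check: Δ ∝ 4a³ + 27b² = 4·4³ + 27·6² = 4·64 + 27·36 ≡ 3 (mod 7). Nonzero ⇒ E is nonsingular.
For each x ∈ F_7, compute rhs = x³ + 4·x + 6 mod 7, then count y ∈ F_7 with y² ≡ rhs.
  x = 0: rhs = 6, matching y values: none (0 points).
  x = 1: rhs = 4, matching y values: 2, 5 (2 points).
  x = 2: rhs = 1, matching y values: 1, 6 (2 points).
  x = 3: rhs = 3, matching y values: none (0 points).
  x = 4: rhs = 2, matching y values: 3, 4 (2 points).
  x = 5: rhs = 4, matching y values: 2, 5 (2 points).
  x = 6: rhs = 1, matching y values: 1, 6 (2 points).
Total affine count: 10.
Full point count |E(F_7)| = 10 + 1 = 11.
Hasse bound: |11 − (7+1)| = |3| = 3 ≤ 2√7 ≈ 5.2915 ✓.


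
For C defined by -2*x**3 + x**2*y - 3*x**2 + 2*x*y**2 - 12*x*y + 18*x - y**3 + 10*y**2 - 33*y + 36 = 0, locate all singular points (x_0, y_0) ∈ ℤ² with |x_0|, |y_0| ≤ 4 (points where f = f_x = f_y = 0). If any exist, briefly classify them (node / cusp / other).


Singular points: {(0, 3)}; classification: cusp.

Compute partial derivatives:
  f_x = -6*x**2 + 2*x*y - 6*x + 2*y**2 - 12*y + 18.
  f_y = x**2 + 4*x*y - 12*x - 3*y**2 + 20*y - 33.
Scan x_0 ∈ {−4, ..., 4}. For each x_0, f_y(x_0, y) is a polynomial in y; find its integer roots y ∈ {−4, ..., 4}, then test f_x and f at those candidates.
  x = -4: f_y(-4, y) = -3*y**2 + 4*y + 31; no integer root y with |y| ≤ 4.
  x = -3: f_y(-3, y) = -3*y**2 + 8*y + 12; no integer root y with |y| ≤ 4.
  x = -2: f_y(-2, y) = -3*y**2 + 12*y - 5; no integer root y with |y| ≤ 4.
  x = -1: f_y(-1, y) = -3*y**2 + 16*y - 20; vanishes at y ∈ {2}. (-1, 2): f_x = -2 ≠ 0.
  x = 0: f_y(0, y) = -3*y**2 + 20*y - 33; vanishes at y ∈ {3}. (0, 3): f_x = 0, f = 0 — SINGULAR.
  x = 1: f_y(1, y) = -3*y**2 + 24*y - 44; no integer root y with |y| ≤ 4.
  x = 2: f_y(2, y) = -3*y**2 + 28*y - 53; no integer root y with |y| ≤ 4.
  x = 3: f_y(3, y) = -3*y**2 + 32*y - 60; no integer root y with |y| ≤ 4.
  x = 4: f_y(4, y) = -3*y**2 + 36*y - 65; no integer root y with |y| ≤ 4.
Only singular point on the grid: (0, 3).
Classify: substitute x = 0 + u, y = 3 + v and expand: f = -2*u**3 + u**2*v + 2*u*v**2 - v**3 + v**2.
No constant or linear terms (consistent with a singular point). Quadratic part: v**2. Cubic part: -2*u**3 + u**2*v + 2*u*v**2 - v**3.
The quadratic part v**2 is a perfect square, so there is a single (double) tangent line v = 0, i.e. y = 3. Restricting the cubic part to that line (v = 0) leaves -2*u**3 ≠ 0, so f is not divisible by v and the branch is v² ≈ 2*u**3 to lowest order — this is a cusp.
Classification: cusp.


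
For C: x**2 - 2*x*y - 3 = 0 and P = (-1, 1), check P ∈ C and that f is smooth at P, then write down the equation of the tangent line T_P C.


Tangent line at P: -4*x + 2*y - 6 = 0.

Step 1: f(-1, 1) = 0, so P lies on C.
Step 2: partial derivatives
  f_x(x, y) = 2*x - 2*y, f_y(x, y) = -2*x.
  f_x(P) = -4, f_y(P) = 2 (gradient nonzero, so P is smooth).
Step 3: tangent line at P: -4·(x − -1) + 2·(y − 1) = 0.
Expanding: -4*x + 2*y - 6 = 0.


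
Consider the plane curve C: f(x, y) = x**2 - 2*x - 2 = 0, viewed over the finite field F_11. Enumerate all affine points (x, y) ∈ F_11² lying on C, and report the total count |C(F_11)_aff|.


Affine F_11-points: {(6, 0), (6, 1), (6, 2), (6, 3), (6, 4), (6, 5), (6, 6), (6, 7), (6, 8), (6, 9), (6, 10), (7, 0), (7, 1), (7, 2), (7, 3), (7, 4), (7, 5), (7, 6), (7, 7), (7, 8), (7, 9), (7, 10)}; count = 22.

For each of the 121 pairs (x, y) ∈ F_11², evaluate f(x, y) mod 11. Record the zeros.
  x = 0: [0↦9, 1↦9, 2↦9, 3↦9, 4↦9, 5↦9, 6↦9, 7↦9, 8↦9, 9↦9, 10↦9]  zeros at y ∈ ∅
  x = 1: [0↦8, 1↦8, 2↦8, 3↦8, 4↦8, 5↦8, 6↦8, 7↦8, 8↦8, 9↦8, 10↦8]  zeros at y ∈ ∅
  x = 2: [0↦9, 1↦9, 2↦9, 3↦9, 4↦9, 5↦9, 6↦9, 7↦9, 8↦9, 9↦9, 10↦9]  zeros at y ∈ ∅
  x = 3: [0↦1, 1↦1, 2↦1, 3↦1, 4↦1, 5↦1, 6↦1, 7↦1, 8↦1, 9↦1, 10↦1]  zeros at y ∈ ∅
  x = 4: [0↦6, 1↦6, 2↦6, 3↦6, 4↦6, 5↦6, 6↦6, 7↦6, 8↦6, 9↦6, 10↦6]  zeros at y ∈ ∅
  x = 5: [0↦2, 1↦2, 2↦2, 3↦2, 4↦2, 5↦2, 6↦2, 7↦2, 8↦2, 9↦2, 10↦2]  zeros at y ∈ ∅
  x = 6: [0↦0, 1↦0, 2↦0, 3↦0, 4↦0, 5↦0, 6↦0, 7↦0, 8↦0, 9↦0, 10↦0]  zeros at y ∈ {0, 1, 2, 3, 4, 5, 6, 7, 8, 9, 10}
  x = 7: [0↦0, 1↦0, 2↦0, 3↦0, 4↦0, 5↦0, 6↦0, 7↦0, 8↦0, 9↦0, 10↦0]  zeros at y ∈ {0, 1, 2, 3, 4, 5, 6, 7, 8, 9, 10}
  x = 8: [0↦2, 1↦2, 2↦2, 3↦2, 4↦2, 5↦2, 6↦2, 7↦2, 8↦2, 9↦2, 10↦2]  zeros at y ∈ ∅
  x = 9: [0↦6, 1↦6, 2↦6, 3↦6, 4↦6, 5↦6, 6↦6, 7↦6, 8↦6, 9↦6, 10↦6]  zeros at y ∈ ∅
  x = 10: [0↦1, 1↦1, 2↦1, 3↦1, 4↦1, 5↦1, 6↦1, 7↦1, 8↦1, 9↦1, 10↦1]  zeros at y ∈ ∅
Collecting zeros: affine points = {(6, 0), (6, 1), (6, 2), (6, 3), (6, 4), (6, 5), (6, 6), (6, 7), (6, 8), (6, 9), (6, 10), (7, 0), (7, 1), (7, 2), (7, 3), (7, 4), (7, 5), (7, 6), (7, 7), (7, 8), (7, 9), (7, 10)}.
Total count |C(F_11)_aff| = 22.


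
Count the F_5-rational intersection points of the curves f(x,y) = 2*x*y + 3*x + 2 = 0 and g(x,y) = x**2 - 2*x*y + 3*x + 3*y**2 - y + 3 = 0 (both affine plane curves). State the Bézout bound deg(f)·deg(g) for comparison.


Common zeros: {(2, 3), (4, 2)}; count = 2; Bézout bound = 4.

deg(f) = 2, deg(g) = 2, so Bézout bound = 4.
Scan x ∈ F_5. For each x, list the y ∈ F_5 with f(x, y) ≡ 0 and those with g(x, y) ≡ 0 (mod 5); the common zeros in that column are the intersection.
  x = 0: f ≡ 0 at y ∈ ∅; g ≡ 0 at y ∈ {1}; common: ∅.
  x = 1: f ≡ 0 at y ∈ {0}; g ≡ 0 at y ∈ {3}; common: ∅.
  x = 2: f ≡ 0 at y ∈ {3}; g ≡ 0 at y ∈ {2, 3}; common: {3}.
  x = 3: f ≡ 0 at y ∈ {4}; g ≡ 0 at y ∈ ∅; common: ∅.
  x = 4: f ≡ 0 at y ∈ {2}; g ≡ 0 at y ∈ {1, 2}; common: {2}.
Collecting: common zeros = {(2, 3), (4, 2)}, so the count is 2.
Comparison with the Bézout bound: 2 ≤ 4 = deg(f)·deg(g), as expected for curves with no common component (the affine F_5-count falls short of the bound because intersections may lie at infinity, over extension fields, or carry multiplicity).


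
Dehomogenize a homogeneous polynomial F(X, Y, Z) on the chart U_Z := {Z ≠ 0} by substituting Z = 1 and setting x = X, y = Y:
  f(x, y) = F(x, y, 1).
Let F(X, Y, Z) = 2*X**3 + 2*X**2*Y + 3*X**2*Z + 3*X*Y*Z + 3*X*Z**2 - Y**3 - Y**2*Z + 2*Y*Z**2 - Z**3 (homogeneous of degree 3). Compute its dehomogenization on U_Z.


f(x, y) = 2*x**3 + 2*x**2*y + 3*x**2 + 3*x*y + 3*x - y**3 - y**2 + 2*y - 1

On U_Z we set Z = 1. Each monomial c·X^i·Y^j·Z^k in F becomes c·x^i·y^j·1^k = c·x^i·y^j.
Substituting Z = 1: F(X, Y, 1) = 2*x**3 + 2*x**2*y + 3*x**2 + 3*x*y + 3*x - y**3 - y**2 + 2*y - 1.
Note: deg(f) ≤ deg(F) = 3; strict inequality happens when F is divisible by Z (lost terms).


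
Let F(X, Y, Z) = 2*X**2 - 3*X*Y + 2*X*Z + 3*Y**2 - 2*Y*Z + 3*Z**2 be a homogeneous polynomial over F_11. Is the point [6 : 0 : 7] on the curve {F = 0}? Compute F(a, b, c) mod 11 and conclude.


F(6,0,7) ≡ 6 (mod 11); P is NOT on the curve.

Evaluate F(6, 0, 7) term-by-term (mod 11).
  2*X**2 ↦ 2·36·1·1 = 72
  -3*X*Y ↦ -3·6·0·1 = 0
  2*X*Z ↦ 2·6·1·7 = 84
  3*Y**2 ↦ 3·1·0·1 = 0
  -2*Y*Z ↦ -2·1·0·7 = 0
  3*Z**2 ↦ 3·1·1·49 = 147
Sum: F(6, 0, 7) = (72) + (0) + (84) + (0) + (0) + (147) = 303.
Reducing mod 11: 303 ≡ 6 (mod 11).
Since F(a, b, c) ≡ 6 ≠ 0 (mod 11), P does NOT lie on the curve.


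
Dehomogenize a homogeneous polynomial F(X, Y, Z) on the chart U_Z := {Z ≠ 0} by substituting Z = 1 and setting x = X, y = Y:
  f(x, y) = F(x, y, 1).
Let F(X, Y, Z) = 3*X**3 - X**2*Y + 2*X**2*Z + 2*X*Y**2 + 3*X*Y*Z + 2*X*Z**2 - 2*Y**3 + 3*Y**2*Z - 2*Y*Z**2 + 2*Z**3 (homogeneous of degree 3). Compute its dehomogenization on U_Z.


f(x, y) = 3*x**3 - x**2*y + 2*x**2 + 2*x*y**2 + 3*x*y + 2*x - 2*y**3 + 3*y**2 - 2*y + 2

On U_Z we set Z = 1. Each monomial c·X^i·Y^j·Z^k in F becomes c·x^i·y^j·1^k = c·x^i·y^j.
Substituting Z = 1: F(X, Y, 1) = 3*x**3 - x**2*y + 2*x**2 + 2*x*y**2 + 3*x*y + 2*x - 2*y**3 + 3*y**2 - 2*y + 2.
Note: deg(f) ≤ deg(F) = 3; strict inequality happens when F is divisible by Z (lost terms).


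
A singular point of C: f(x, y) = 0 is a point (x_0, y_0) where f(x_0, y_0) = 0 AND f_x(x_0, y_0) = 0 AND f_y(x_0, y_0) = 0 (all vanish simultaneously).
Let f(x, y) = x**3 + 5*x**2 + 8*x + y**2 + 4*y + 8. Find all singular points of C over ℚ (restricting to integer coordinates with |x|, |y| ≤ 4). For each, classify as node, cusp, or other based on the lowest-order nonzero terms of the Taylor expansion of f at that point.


Singular points: {(-2, -2)}; classification: node.

Compute partial derivatives:
  f_x = 3*x**2 + 10*x + 8.
  f_y = 2*y + 4.
Scan x_0 ∈ {−4, ..., 4}. For each x_0, f_y(x_0, y) is a polynomial in y; find its integer roots y ∈ {−4, ..., 4}, then test f_x and f at those candidates.
  x = -4: f_y(-4, y) = 2*y + 4; vanishes at y ∈ {-2}. (-4, -2): f_x = 16 ≠ 0.
  x = -3: f_y(-3, y) = 2*y + 4; vanishes at y ∈ {-2}. (-3, -2): f_x = 5 ≠ 0.
  x = -2: f_y(-2, y) = 2*y + 4; vanishes at y ∈ {-2}. (-2, -2): f_x = 0, f = 0 — SINGULAR.
  x = -1: f_y(-1, y) = 2*y + 4; vanishes at y ∈ {-2}. (-1, -2): f_x = 1 ≠ 0.
  x = 0: f_y(0, y) = 2*y + 4; vanishes at y ∈ {-2}. (0, -2): f_x = 8 ≠ 0.
  x = 1: f_y(1, y) = 2*y + 4; vanishes at y ∈ {-2}. (1, -2): f_x = 21 ≠ 0.
  x = 2: f_y(2, y) = 2*y + 4; vanishes at y ∈ {-2}. (2, -2): f_x = 40 ≠ 0.
  x = 3: f_y(3, y) = 2*y + 4; vanishes at y ∈ {-2}. (3, -2): f_x = 65 ≠ 0.
  x = 4: f_y(4, y) = 2*y + 4; vanishes at y ∈ {-2}. (4, -2): f_x = 96 ≠ 0.
Only singular point on the grid: (-2, -2).
Classify: substitute x = -2 + u, y = -2 + v and expand: f = u**3 - u**2 + v**2.
No constant or linear terms (consistent with a singular point). Quadratic part: -u**2 + v**2. Cubic part: u**3.
The quadratic part v**2 - u**2 = (v − u)(v + u) splits into two distinct linear factors, so there are two distinct tangent lines y − -2 = ±(x − -2) — this is a node (ordinary double point).
Classification: node.
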